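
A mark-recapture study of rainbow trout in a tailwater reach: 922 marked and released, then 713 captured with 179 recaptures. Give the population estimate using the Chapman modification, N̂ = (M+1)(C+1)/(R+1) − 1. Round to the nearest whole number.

N̂ = (922+1)(713+1)/(179+1) − 1 = 923·714/180 − 1
= 659022/180 − 1 ≈ 3661.2 − 1 ≈ 3660.2 → 3660

N ≈ 3660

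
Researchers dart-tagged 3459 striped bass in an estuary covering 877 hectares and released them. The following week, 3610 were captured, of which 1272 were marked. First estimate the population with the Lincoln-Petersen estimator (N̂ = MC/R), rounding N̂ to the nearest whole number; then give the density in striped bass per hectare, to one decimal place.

density ≈ 11.2 striped bass per hectare

N̂ = 3459·3610/1272 = 12486990/1272 ≈ 9816.8 → 9817
Density = N̂ / area = 9817 / 877 ≈ 11.19 → 11.2 per hectare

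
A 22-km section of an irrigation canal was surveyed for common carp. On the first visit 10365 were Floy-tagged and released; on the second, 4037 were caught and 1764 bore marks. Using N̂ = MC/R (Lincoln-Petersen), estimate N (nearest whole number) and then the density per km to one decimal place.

density ≈ 1078.2 common carp per km

N̂ = 10365·4037/1764 = 41843505/1764 ≈ 23720.8 → 23721
Density = N̂ / area = 23721 / 22 ≈ 1078.23 → 1078.2 per km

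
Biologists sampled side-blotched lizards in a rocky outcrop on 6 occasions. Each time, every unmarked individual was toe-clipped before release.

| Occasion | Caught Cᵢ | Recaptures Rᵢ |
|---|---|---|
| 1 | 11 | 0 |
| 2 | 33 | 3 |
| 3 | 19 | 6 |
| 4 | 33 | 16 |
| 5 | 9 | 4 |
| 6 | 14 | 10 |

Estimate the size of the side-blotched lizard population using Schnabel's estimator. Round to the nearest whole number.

N ≈ 119

Marked at large before each occasion: Mᵢ = Σⱼ<ᵢ (Cⱼ − Rⱼ) → M1=0, M2=11, M3=41, M4=54, M5=71, M6=76
Σ MᵢCᵢ = 0·11 + 11·33 + 41·19 + 54·33 + 71·9 + 76·14 = 0 + 363 + 779 + 1782 + 639 + 1064 = 4627
Σ Rᵢ = 0 + 3 + 6 + 16 + 4 + 10 = 39
N̂ = 4627 / 39 ≈ 118.6 → 119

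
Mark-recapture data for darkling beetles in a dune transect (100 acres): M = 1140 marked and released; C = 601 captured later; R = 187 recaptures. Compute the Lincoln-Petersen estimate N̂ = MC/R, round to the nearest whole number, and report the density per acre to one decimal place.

N̂ = 1140·601/187 = 685140/187 ≈ 3663.9 → 3664
Density = N̂ / area = 3664 / 100 ≈ 36.64 → 36.6 per acre

density ≈ 36.6 darkling beetles per acre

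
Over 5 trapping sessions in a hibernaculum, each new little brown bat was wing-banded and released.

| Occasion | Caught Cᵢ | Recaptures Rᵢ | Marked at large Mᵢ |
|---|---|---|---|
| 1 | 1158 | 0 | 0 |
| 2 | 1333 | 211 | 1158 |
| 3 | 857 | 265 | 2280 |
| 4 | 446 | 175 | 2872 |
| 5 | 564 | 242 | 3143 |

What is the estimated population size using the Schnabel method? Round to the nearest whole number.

N ≈ 7336

Σ MᵢCᵢ = 0·1158 + 1158·1333 + 2280·857 + 2872·446 + 3143·564 = 0 + 1543614 + 1953960 + 1280912 + 1772652 = 6551138
Σ Rᵢ = 0 + 211 + 265 + 175 + 242 = 893
N̂ = 6551138 / 893 ≈ 7336.1 → 7336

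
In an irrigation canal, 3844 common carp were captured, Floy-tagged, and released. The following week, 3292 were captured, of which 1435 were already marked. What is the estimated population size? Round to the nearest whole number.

N ≈ 8818

The marked fraction in the recapture sample should equal the marked fraction in the population: 1435/3292 = 3844/N.
N = (3844 × 3292) / 1435 = 12654448 / 1435 ≈ 8818.4 → 8818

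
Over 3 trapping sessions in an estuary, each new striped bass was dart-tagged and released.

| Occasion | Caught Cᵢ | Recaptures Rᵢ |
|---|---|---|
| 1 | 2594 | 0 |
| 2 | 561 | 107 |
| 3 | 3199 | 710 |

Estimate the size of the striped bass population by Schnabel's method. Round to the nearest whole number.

Marked at large before each occasion: Mᵢ = Σⱼ<ᵢ (Cⱼ − Rⱼ) → M1=0, M2=2594, M3=3048
Σ MᵢCᵢ = 0·2594 + 2594·561 + 3048·3199 = 0 + 1455234 + 9750552 = 11205786
Σ Rᵢ = 0 + 107 + 710 = 817
N̂ = 11205786 / 817 ≈ 13715.8 → 13716

N ≈ 13,716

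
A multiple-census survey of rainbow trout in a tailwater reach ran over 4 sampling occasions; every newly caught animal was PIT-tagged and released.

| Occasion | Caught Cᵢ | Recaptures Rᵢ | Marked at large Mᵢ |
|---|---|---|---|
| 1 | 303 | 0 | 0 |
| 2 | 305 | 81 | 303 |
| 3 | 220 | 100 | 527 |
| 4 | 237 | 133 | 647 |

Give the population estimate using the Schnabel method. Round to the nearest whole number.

N ≈ 1152

Σ MᵢCᵢ = 0·303 + 303·305 + 527·220 + 647·237 = 0 + 92415 + 115940 + 153339 = 361694
Σ Rᵢ = 0 + 81 + 100 + 133 = 314
N̂ = 361694 / 314 ≈ 1151.9 → 1152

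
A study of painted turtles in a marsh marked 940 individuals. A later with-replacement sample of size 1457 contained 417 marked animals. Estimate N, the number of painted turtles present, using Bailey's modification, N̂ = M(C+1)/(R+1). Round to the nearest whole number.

N̂ = 940·(1457+1)/(417+1) = 940·1458/418 = 1370520/418 ≈ 3278.8 → 3279

N ≈ 3279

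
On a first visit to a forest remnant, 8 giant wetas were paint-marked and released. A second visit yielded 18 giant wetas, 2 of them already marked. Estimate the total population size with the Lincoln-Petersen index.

N = 72

N = (8 × 18) / 2 = 144 / 2 = 72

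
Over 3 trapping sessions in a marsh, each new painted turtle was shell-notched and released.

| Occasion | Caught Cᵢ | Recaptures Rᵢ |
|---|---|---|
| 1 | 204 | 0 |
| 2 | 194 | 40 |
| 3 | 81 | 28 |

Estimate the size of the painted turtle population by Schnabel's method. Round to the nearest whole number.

N ≈ 1008

Marked at large before each occasion: Mᵢ = Σⱼ<ᵢ (Cⱼ − Rⱼ) → M1=0, M2=204, M3=358
Σ MᵢCᵢ = 0·204 + 204·194 + 358·81 = 0 + 39576 + 28998 = 68574
Σ Rᵢ = 0 + 40 + 28 = 68
N̂ = 68574 / 68 ≈ 1008.4 → 1008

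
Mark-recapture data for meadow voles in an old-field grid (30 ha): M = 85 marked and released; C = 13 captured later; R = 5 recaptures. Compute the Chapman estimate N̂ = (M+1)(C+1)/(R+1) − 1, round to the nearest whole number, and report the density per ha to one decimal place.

density ≈ 6.7 meadow voles per ha

N̂ = 86·14/6 − 1 = 1204/6 − 1 ≈ 199.7 → 200
Density = N̂ / area = 200 / 30 ≈ 6.67 → 6.7 per ha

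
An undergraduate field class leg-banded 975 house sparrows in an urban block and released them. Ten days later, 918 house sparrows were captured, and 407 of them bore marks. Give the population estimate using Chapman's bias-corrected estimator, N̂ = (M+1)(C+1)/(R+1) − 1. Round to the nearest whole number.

N ≈ 2197

N̂ = (975+1)(918+1)/(407+1) − 1 = 976·919/408 − 1
= 896944/408 − 1 ≈ 2198.4 − 1 ≈ 2197.4 → 2197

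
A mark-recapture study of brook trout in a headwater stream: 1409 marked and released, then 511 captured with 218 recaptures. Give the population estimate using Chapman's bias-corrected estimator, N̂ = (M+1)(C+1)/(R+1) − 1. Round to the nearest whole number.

N ≈ 3295

N̂ = (1409+1)(511+1)/(218+1) − 1 = 1410·512/219 − 1
= 721920/219 − 1 ≈ 3296.4 − 1 ≈ 3295.4 → 3295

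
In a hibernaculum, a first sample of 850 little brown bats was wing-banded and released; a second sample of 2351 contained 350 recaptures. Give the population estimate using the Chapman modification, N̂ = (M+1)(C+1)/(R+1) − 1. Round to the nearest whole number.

N ≈ 5701

N̂ = (850+1)(2351+1)/(350+1) − 1 = 851·2352/351 − 1
= 2001552/351 − 1 ≈ 5702.4 − 1 ≈ 5701.4 → 5701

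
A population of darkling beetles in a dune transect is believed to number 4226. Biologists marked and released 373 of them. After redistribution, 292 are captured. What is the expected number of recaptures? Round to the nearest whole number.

Expected recaptures E[R] = M·C / N.
E[R] = 373 × 292 / 4226 = 108916 / 4226 ≈ 25.8 → 26

expected recaptures ≈ 26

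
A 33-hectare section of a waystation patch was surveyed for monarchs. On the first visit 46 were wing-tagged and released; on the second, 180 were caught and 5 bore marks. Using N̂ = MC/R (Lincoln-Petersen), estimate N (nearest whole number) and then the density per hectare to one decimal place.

N̂ = 46·180/5 = 8280/5 = 1656
Density = N̂ / area = 1656 / 33 ≈ 50.18 → 50.2 per hectare

density ≈ 50.2 monarchs per hectare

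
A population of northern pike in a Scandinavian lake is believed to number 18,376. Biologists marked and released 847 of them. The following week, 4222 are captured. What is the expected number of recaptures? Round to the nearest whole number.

expected recaptures ≈ 195

The marked fraction of the population is 847/18376, so in a sample of 4222 expect C·(M/N) marked.
E[R] = 847 × 4222 / 18376 = 3576034 / 18376 ≈ 194.6 → 195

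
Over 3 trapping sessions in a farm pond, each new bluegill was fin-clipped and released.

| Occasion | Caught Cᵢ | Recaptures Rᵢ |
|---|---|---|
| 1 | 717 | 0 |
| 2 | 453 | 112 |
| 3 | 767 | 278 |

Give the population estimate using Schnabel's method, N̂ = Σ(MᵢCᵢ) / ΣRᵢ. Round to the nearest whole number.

Marked at large before each occasion: Mᵢ = Σⱼ<ᵢ (Cⱼ − Rⱼ) → M1=0, M2=717, M3=1058
Σ MᵢCᵢ = 0·717 + 717·453 + 1058·767 = 0 + 324801 + 811486 = 1136287
Σ Rᵢ = 0 + 112 + 278 = 390
N̂ = 1136287 / 390 ≈ 2913.6 → 2914

N ≈ 2914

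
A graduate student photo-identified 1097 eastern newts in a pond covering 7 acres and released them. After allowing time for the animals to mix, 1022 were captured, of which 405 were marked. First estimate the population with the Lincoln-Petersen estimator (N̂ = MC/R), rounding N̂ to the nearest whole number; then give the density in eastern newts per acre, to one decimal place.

N̂ = 1097·1022/405 = 1121134/405 ≈ 2768.2 → 2768
Density = N̂ / area = 2768 / 7 ≈ 395.43 → 395.4 per acre

density ≈ 395.4 eastern newts per acre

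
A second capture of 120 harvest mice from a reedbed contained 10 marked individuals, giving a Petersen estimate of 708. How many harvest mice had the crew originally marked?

From N = M·C/R: M = N·R / C = 708·10 / 120 = 7080 / 120 = 59.

M = 59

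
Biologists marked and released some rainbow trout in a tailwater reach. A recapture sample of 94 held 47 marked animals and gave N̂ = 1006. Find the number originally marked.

From N = M·C/R: M = N·R / C = 1006·47 / 94 = 47282 / 94 = 503.

M = 503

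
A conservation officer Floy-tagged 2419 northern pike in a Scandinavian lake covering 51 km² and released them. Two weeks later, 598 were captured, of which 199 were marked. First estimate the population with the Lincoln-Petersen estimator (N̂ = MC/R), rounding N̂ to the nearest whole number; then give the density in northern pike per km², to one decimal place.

density ≈ 142.5 northern pike per km²

N̂ = 2419·598/199 = 1446562/199 ≈ 7269.2 → 7269
Density = N̂ / area = 7269 / 51 ≈ 142.53 → 142.5 per km²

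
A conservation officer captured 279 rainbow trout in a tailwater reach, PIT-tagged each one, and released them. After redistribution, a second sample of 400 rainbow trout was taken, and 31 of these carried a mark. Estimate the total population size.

N = (279 × 400) / 31 = 111600 / 31 = 3600

N = 3600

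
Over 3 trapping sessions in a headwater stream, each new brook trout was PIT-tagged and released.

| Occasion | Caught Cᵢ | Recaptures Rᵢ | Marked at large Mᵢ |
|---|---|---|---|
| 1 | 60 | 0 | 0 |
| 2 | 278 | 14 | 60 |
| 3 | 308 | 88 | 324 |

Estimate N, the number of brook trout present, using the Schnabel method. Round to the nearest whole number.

N ≈ 1142

Σ MᵢCᵢ = 0·60 + 60·278 + 324·308 = 0 + 16680 + 99792 = 116472
Σ Rᵢ = 0 + 14 + 88 = 102
N̂ = 116472 / 102 ≈ 1141.9 → 1142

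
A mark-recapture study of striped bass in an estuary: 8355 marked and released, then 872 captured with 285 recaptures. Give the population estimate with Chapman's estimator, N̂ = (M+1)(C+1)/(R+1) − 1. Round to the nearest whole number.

N ≈ 25,505

N̂ = (8355+1)(872+1)/(285+1) − 1 = 8356·873/286 − 1
= 7294788/286 − 1 ≈ 25506.3 − 1 ≈ 25505.3 → 25505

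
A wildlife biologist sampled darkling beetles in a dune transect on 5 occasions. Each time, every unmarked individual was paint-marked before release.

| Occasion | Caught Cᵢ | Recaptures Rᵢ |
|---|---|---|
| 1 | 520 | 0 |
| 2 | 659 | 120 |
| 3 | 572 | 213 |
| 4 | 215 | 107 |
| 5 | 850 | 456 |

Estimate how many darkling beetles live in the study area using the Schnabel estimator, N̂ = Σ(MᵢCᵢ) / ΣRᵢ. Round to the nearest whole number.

N ≈ 2846

Marked at large before each occasion: Mᵢ = Σⱼ<ᵢ (Cⱼ − Rⱼ) → M1=0, M2=520, M3=1059, M4=1418, M5=1526
Σ MᵢCᵢ = 0·520 + 520·659 + 1059·572 + 1418·215 + 1526·850 = 0 + 342680 + 605748 + 304870 + 1297100 = 2550398
Σ Rᵢ = 0 + 120 + 213 + 107 + 456 = 896
N̂ = 2550398 / 896 ≈ 2846.4 → 2846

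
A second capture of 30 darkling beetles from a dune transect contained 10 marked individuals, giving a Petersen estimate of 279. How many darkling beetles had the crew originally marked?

M = 93

From N = M·C/R: M = N·R / C = 279·10 / 30 = 2790 / 30 = 93.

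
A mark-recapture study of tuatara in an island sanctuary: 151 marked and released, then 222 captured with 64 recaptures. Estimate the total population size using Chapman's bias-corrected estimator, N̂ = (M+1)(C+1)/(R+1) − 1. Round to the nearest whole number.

N ≈ 520

N̂ = (151+1)(222+1)/(64+1) − 1 = 152·223/65 − 1
= 33896/65 − 1 ≈ 521.48 − 1 ≈ 520.48 → 520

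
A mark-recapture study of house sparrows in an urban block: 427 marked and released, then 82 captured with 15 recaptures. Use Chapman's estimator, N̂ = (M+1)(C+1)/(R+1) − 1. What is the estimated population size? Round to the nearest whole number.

N ≈ 2219

N̂ = (427+1)(82+1)/(15+1) − 1 = 428·83/16 − 1
= 35524/16 − 1 ≈ 2220.2 − 1 ≈ 2219.2 → 2219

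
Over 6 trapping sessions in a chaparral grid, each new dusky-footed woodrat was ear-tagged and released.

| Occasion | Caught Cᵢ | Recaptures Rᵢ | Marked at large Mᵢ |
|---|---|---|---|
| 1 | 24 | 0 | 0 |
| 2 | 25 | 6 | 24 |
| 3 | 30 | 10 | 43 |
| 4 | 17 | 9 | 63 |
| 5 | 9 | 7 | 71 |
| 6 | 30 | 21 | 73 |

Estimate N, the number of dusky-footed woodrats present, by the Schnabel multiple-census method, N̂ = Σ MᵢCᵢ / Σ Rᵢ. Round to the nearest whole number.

Σ MᵢCᵢ = 0·24 + 24·25 + 43·30 + 63·17 + 71·9 + 73·30 = 0 + 600 + 1290 + 1071 + 639 + 2190 = 5790
Σ Rᵢ = 0 + 6 + 10 + 9 + 7 + 21 = 53
N̂ = 5790 / 53 ≈ 109.2 → 109

N ≈ 109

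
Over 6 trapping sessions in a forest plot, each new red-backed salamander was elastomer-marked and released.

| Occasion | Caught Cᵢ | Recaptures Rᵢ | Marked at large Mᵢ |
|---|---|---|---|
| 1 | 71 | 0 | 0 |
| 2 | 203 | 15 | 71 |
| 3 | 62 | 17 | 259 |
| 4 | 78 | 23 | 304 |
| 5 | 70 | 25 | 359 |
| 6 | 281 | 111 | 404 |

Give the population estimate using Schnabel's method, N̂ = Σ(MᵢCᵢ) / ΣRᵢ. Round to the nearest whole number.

Σ MᵢCᵢ = 0·71 + 71·203 + 259·62 + 304·78 + 359·70 + 404·281 = 0 + 14413 + 16058 + 23712 + 25130 + 113524 = 192837
Σ Rᵢ = 0 + 15 + 17 + 23 + 25 + 111 = 191
N̂ = 192837 / 191 ≈ 1009.6 → 1010

N ≈ 1010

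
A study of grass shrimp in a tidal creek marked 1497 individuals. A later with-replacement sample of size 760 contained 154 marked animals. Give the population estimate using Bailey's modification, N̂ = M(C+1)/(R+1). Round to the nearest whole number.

N̂ = 1497·(760+1)/(154+1) = 1497·761/155 = 1139217/155 ≈ 7349.8 → 7350

N ≈ 7350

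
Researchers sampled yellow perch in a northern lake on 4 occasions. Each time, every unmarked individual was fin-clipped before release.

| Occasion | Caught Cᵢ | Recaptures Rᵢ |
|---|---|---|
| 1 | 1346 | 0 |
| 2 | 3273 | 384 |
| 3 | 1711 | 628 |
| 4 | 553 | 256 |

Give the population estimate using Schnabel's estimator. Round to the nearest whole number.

Marked at large before each occasion: Mᵢ = Σⱼ<ᵢ (Cⱼ − Rⱼ) → M1=0, M2=1346, M3=4235, M4=5318
Σ MᵢCᵢ = 0·1346 + 1346·3273 + 4235·1711 + 5318·553 = 0 + 4405458 + 7246085 + 2940854 = 14592397
Σ Rᵢ = 0 + 384 + 628 + 256 = 1268
N̂ = 14592397 / 1268 ≈ 11508.2 → 11508

N ≈ 11,508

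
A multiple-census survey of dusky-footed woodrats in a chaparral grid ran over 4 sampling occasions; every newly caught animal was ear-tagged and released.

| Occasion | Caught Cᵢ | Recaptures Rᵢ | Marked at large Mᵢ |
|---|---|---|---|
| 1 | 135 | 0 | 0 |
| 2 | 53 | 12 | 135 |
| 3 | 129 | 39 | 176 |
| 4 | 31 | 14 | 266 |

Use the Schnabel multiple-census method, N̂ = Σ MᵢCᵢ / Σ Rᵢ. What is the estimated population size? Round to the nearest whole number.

Σ MᵢCᵢ = 0·135 + 135·53 + 176·129 + 266·31 = 0 + 7155 + 22704 + 8246 = 38105
Σ Rᵢ = 0 + 12 + 39 + 14 = 65
N̂ = 38105 / 65 ≈ 586.2 → 586

N ≈ 586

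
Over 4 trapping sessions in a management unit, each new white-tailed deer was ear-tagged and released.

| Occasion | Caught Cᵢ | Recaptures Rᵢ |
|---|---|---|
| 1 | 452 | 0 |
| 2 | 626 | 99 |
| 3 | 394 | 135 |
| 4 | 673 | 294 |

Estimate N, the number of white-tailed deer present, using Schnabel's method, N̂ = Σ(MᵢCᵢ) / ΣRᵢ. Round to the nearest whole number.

Marked at large before each occasion: Mᵢ = Σⱼ<ᵢ (Cⱼ − Rⱼ) → M1=0, M2=452, M3=979, M4=1238
Σ MᵢCᵢ = 0·452 + 452·626 + 979·394 + 1238·673 = 0 + 282952 + 385726 + 833174 = 1501852
Σ Rᵢ = 0 + 99 + 135 + 294 = 528
N̂ = 1501852 / 528 ≈ 2844.4 → 2844

N ≈ 2844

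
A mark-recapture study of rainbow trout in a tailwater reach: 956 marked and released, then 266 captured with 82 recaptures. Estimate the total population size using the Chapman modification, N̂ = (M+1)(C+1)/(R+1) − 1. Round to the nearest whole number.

N ≈ 3078

N̂ = (956+1)(266+1)/(82+1) − 1 = 957·267/83 − 1
= 255519/83 − 1 ≈ 3078.5 − 1 ≈ 3077.5 → 3078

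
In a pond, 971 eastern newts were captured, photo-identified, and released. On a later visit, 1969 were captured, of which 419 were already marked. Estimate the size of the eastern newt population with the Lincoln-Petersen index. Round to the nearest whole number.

N ≈ 4563

The marked fraction in the recapture sample should equal the marked fraction in the population: 419/1969 = 971/N.
N = (971 × 1969) / 419 = 1911899 / 419 ≈ 4563.0 → 4563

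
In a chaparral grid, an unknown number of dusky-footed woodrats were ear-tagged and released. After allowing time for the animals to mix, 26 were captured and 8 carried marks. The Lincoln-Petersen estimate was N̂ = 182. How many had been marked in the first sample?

M = 56

From N = M·C/R: M = N·R / C = 182·8 / 26 = 1456 / 26 = 56.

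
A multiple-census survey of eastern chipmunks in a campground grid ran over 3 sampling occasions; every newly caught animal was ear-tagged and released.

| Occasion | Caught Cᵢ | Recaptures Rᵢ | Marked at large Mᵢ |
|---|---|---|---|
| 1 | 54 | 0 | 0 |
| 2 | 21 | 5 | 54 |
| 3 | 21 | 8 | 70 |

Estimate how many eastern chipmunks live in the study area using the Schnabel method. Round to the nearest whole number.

Σ MᵢCᵢ = 0·54 + 54·21 + 70·21 = 0 + 1134 + 1470 = 2604
Σ Rᵢ = 0 + 5 + 8 = 13
N̂ = 2604 / 13 ≈ 200.3 → 200

N ≈ 200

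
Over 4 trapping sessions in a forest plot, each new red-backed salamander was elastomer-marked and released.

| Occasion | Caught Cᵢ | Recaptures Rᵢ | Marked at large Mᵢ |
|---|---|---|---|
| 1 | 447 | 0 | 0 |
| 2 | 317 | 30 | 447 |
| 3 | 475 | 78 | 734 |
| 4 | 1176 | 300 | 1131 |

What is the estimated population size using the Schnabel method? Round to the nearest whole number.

Σ MᵢCᵢ = 0·447 + 447·317 + 734·475 + 1131·1176 = 0 + 141699 + 348650 + 1330056 = 1820405
Σ Rᵢ = 0 + 30 + 78 + 300 = 408
N̂ = 1820405 / 408 ≈ 4461.8 → 4462

N ≈ 4462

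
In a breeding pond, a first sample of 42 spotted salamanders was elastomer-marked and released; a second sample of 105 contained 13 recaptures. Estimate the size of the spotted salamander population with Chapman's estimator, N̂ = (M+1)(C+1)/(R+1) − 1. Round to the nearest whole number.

N̂ = (42+1)(105+1)/(13+1) − 1 = 43·106/14 − 1
= 4558/14 − 1 ≈ 325.6 − 1 ≈ 324.6 → 325

N ≈ 325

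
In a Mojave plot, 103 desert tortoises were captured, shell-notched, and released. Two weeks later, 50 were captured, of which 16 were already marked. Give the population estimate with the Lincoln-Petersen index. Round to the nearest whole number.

Lincoln-Petersen assumes M/N = R/C, so N = M·C / R.
N = (103 × 50) / 16 = 5150 / 16 ≈ 321.9 → 322

N ≈ 322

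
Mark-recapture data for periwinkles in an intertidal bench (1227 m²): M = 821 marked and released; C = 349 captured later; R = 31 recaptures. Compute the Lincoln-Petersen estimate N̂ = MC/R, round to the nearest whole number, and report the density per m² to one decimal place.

density ≈ 7.5 periwinkles per m²

N̂ = 821·349/31 = 286529/31 ≈ 9242.9 → 9243
Density = N̂ / area = 9243 / 1227 ≈ 7.53 → 7.5 per m²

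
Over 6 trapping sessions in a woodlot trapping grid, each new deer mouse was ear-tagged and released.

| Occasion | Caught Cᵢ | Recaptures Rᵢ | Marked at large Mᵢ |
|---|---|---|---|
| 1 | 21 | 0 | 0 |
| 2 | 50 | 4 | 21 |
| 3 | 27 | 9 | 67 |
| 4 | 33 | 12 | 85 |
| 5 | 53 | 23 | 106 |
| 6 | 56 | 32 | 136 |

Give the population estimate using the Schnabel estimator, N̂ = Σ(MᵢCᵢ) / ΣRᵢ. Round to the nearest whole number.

Σ MᵢCᵢ = 0·21 + 21·50 + 67·27 + 85·33 + 106·53 + 136·56 = 0 + 1050 + 1809 + 2805 + 5618 + 7616 = 18898
Σ Rᵢ = 0 + 4 + 9 + 12 + 23 + 32 = 80
N̂ = 18898 / 80 ≈ 236.2 → 236

N ≈ 236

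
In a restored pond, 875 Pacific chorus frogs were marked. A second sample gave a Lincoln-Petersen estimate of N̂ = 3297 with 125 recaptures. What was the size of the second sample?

From N = M·C/R: C = N·R / M = 3297·125 / 875 = 412125 / 875 = 471.

C = 471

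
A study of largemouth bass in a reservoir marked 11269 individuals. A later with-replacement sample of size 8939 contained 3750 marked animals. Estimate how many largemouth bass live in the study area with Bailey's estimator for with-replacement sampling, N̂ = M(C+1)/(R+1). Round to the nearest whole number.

N̂ = 11269·(8939+1)/(3750+1) = 11269·8940/3751 = 100744860/3751 ≈ 26858.1 → 26858

N ≈ 26,858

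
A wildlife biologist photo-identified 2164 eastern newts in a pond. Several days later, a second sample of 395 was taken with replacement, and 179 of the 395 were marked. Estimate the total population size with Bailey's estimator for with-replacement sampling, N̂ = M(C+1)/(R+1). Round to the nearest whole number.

N̂ = 2164·(395+1)/(179+1) = 2164·396/180 = 856944/180 ≈ 4760.8 → 4761

N ≈ 4761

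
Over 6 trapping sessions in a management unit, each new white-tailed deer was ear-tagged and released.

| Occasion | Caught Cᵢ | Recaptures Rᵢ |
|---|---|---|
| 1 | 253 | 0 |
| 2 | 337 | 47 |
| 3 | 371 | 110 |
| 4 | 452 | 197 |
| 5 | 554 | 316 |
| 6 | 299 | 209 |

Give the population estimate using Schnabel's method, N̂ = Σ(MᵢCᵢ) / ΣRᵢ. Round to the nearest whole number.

N ≈ 1848

Marked at large before each occasion: Mᵢ = Σⱼ<ᵢ (Cⱼ − Rⱼ) → M1=0, M2=253, M3=543, M4=804, M5=1059, M6=1297
Σ MᵢCᵢ = 0·253 + 253·337 + 543·371 + 804·452 + 1059·554 + 1297·299 = 0 + 85261 + 201453 + 363408 + 586686 + 387803 = 1624611
Σ Rᵢ = 0 + 47 + 110 + 197 + 316 + 209 = 879
N̂ = 1624611 / 879 ≈ 1848.2 → 1848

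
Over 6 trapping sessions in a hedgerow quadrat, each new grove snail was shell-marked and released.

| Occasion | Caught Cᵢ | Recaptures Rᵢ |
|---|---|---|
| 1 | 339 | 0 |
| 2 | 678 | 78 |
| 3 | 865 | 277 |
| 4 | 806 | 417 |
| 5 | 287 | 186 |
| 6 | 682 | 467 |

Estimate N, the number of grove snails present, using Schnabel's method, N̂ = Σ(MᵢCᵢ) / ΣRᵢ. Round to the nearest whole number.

N ≈ 2946

Marked at large before each occasion: Mᵢ = Σⱼ<ᵢ (Cⱼ − Rⱼ) → M1=0, M2=339, M3=939, M4=1527, M5=1916, M6=2017
Σ MᵢCᵢ = 0·339 + 339·678 + 939·865 + 1527·806 + 1916·287 + 2017·682 = 0 + 229842 + 812235 + 1230762 + 549892 + 1375594 = 4198325
Σ Rᵢ = 0 + 78 + 277 + 417 + 186 + 467 = 1425
N̂ = 4198325 / 1425 ≈ 2946.2 → 2946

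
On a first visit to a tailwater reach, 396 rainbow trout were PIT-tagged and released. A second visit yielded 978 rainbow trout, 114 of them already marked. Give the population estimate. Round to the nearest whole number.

N ≈ 3397

Lincoln-Petersen assumes M/N = R/C, so N = M·C / R.
N = (396 × 978) / 114 = 387288 / 114 ≈ 3397.3 → 3397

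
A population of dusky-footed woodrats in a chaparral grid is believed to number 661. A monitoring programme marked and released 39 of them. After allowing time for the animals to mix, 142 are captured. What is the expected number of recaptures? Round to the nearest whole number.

expected recaptures ≈ 8

The marked fraction of the population is 39/661, so in a sample of 142 expect C·(M/N) marked.
E[R] = 39 × 142 / 661 = 5538 / 661 ≈ 8.4 → 8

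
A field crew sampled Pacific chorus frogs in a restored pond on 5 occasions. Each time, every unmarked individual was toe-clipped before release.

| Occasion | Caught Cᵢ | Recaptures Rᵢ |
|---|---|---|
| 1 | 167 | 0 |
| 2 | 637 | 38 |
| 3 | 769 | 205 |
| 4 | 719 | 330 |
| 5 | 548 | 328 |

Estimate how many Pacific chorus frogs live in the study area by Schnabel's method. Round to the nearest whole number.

Marked at large before each occasion: Mᵢ = Σⱼ<ᵢ (Cⱼ − Rⱼ) → M1=0, M2=167, M3=766, M4=1330, M5=1719
Σ MᵢCᵢ = 0·167 + 167·637 + 766·769 + 1330·719 + 1719·548 = 0 + 106379 + 589054 + 956270 + 942012 = 2593715
Σ Rᵢ = 0 + 38 + 205 + 330 + 328 = 901
N̂ = 2593715 / 901 ≈ 2878.7 → 2879

N ≈ 2879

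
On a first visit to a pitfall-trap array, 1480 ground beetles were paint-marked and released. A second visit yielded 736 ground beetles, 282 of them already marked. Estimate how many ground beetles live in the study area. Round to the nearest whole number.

N ≈ 3863

Lincoln-Petersen assumes M/N = R/C, so N = M·C / R.
N = (1480 × 736) / 282 = 1089280 / 282 ≈ 3862.7 → 3863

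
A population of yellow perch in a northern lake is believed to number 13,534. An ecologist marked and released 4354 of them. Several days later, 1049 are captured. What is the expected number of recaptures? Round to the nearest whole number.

Expected recaptures E[R] = M·C / N.
E[R] = 4354 × 1049 / 13534 = 4567346 / 13534 ≈ 337.47 → 337

expected recaptures ≈ 337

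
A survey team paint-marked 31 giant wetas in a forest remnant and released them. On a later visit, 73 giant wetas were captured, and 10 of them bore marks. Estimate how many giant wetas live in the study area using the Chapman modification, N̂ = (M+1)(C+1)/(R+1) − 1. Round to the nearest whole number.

N ≈ 214

N̂ = (31+1)(73+1)/(10+1) − 1 = 32·74/11 − 1
= 2368/11 − 1 ≈ 215.3 − 1 ≈ 214.3 → 214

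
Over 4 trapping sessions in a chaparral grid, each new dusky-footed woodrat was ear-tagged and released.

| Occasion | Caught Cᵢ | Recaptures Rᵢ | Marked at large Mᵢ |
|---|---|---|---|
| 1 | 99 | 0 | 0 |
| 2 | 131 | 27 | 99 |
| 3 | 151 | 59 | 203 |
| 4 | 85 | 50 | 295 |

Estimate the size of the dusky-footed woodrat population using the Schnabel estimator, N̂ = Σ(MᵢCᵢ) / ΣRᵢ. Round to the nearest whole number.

N ≈ 505

Σ MᵢCᵢ = 0·99 + 99·131 + 203·151 + 295·85 = 0 + 12969 + 30653 + 25075 = 68697
Σ Rᵢ = 0 + 27 + 59 + 50 = 136
N̂ = 68697 / 136 ≈ 505.1 → 505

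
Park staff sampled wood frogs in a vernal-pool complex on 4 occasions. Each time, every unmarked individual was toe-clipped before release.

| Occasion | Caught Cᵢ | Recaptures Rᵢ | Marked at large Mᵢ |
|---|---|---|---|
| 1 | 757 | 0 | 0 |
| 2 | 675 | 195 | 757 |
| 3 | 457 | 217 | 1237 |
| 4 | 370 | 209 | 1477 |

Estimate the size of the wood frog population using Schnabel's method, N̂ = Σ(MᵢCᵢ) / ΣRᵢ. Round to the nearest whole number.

N ≈ 2613

Σ MᵢCᵢ = 0·757 + 757·675 + 1237·457 + 1477·370 = 0 + 510975 + 565309 + 546490 = 1622774
Σ Rᵢ = 0 + 195 + 217 + 209 = 621
N̂ = 1622774 / 621 ≈ 2613.2 → 2613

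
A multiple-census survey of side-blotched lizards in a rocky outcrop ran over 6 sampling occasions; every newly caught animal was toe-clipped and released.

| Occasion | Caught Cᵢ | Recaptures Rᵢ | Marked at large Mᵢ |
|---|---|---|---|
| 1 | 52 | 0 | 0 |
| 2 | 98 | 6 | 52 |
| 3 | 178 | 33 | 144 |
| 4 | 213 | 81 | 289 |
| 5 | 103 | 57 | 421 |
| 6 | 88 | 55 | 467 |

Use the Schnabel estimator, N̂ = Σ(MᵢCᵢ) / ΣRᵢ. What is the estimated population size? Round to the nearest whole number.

N ≈ 762

Σ MᵢCᵢ = 0·52 + 52·98 + 144·178 + 289·213 + 421·103 + 467·88 = 0 + 5096 + 25632 + 61557 + 43363 + 41096 = 176744
Σ Rᵢ = 0 + 6 + 33 + 81 + 57 + 55 = 232
N̂ = 176744 / 232 ≈ 761.8 → 762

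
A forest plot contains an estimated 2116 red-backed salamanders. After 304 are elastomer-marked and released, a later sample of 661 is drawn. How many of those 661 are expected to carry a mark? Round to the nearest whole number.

The marked fraction of the population is 304/2116, so in a sample of 661 expect C·(M/N) marked.
E[R] = 304 × 661 / 2116 = 200944 / 2116 ≈ 95.0 → 95

expected recaptures ≈ 95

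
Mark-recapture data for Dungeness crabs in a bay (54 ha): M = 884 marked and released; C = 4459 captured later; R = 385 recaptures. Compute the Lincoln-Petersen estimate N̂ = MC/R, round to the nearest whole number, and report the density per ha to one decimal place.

N̂ = 884·4459/385 = 3941756/385 ≈ 10238.3 → 10238
Density = N̂ / area = 10238 / 54 ≈ 189.59 → 189.6 per ha

density ≈ 189.6 Dungeness crabs per ha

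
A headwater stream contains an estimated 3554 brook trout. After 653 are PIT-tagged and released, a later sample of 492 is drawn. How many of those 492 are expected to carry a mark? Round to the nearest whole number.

Expected recaptures E[R] = M·C / N.
E[R] = 653 × 492 / 3554 = 321276 / 3554 ≈ 90.4 → 90

expected recaptures ≈ 90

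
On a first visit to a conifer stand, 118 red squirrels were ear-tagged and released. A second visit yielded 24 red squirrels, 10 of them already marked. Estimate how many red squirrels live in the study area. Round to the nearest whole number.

N ≈ 283

If marked individuals mix randomly, R/C ≈ M/N, giving N ≈ M·C/R.
N = (118 × 24) / 10 = 2832 / 10 ≈ 283.2 → 283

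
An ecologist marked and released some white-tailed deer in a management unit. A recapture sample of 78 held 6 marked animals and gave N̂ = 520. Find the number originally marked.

M = 40

From N = M·C/R: M = N·R / C = 520·6 / 78 = 3120 / 78 = 40.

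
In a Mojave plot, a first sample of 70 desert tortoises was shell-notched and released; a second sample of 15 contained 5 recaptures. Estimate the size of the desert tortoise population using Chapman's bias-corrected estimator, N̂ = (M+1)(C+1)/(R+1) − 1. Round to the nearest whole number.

N ≈ 188

N̂ = (70+1)(15+1)/(5+1) − 1 = 71·16/6 − 1
= 1136/6 − 1 ≈ 189.3 − 1 ≈ 188.3 → 188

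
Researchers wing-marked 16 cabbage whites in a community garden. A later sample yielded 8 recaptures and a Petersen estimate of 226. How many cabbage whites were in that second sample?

C = 113

From N = M·C/R: C = N·R / M = 226·8 / 16 = 1808 / 16 = 113.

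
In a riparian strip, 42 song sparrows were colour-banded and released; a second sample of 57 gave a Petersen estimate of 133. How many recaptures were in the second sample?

R = 18

From N = M·C/R: R = M·C / N = 42·57 / 133 = 2394 / 133 = 18.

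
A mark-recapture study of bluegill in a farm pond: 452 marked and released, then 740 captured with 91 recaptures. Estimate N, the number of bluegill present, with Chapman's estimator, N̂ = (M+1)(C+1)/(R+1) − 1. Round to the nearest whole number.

N ≈ 3648

N̂ = (452+1)(740+1)/(91+1) − 1 = 453·741/92 − 1
= 335673/92 − 1 ≈ 3648.6 − 1 ≈ 3647.6 → 3648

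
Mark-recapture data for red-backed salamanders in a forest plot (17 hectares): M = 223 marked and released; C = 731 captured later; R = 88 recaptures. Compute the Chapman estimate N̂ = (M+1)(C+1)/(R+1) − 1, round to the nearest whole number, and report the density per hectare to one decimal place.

N̂ = 224·732/89 − 1 = 163968/89 − 1 ≈ 1841.3 → 1841
Density = N̂ / area = 1841 / 17 ≈ 108.29 → 108.3 per hectare

density ≈ 108.3 red-backed salamanders per hectare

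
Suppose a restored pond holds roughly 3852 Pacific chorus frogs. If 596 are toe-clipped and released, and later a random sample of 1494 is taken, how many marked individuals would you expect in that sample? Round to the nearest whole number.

Expected recaptures E[R] = M·C / N.
E[R] = 596 × 1494 / 3852 = 890424 / 3852 ≈ 231.2 → 231

expected recaptures ≈ 231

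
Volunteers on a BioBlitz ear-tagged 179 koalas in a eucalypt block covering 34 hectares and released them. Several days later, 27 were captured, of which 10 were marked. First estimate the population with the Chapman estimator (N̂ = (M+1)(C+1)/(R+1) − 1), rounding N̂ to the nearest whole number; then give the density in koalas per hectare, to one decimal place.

N̂ = 180·28/11 − 1 = 5040/11 − 1 ≈ 457.2 → 457
Density = N̂ / area = 457 / 34 ≈ 13.44 → 13.4 per hectare

density ≈ 13.4 koalas per hectare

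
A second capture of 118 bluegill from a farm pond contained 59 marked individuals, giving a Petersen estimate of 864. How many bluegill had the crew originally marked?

From N = M·C/R: M = N·R / C = 864·59 / 118 = 50976 / 118 = 432.

M = 432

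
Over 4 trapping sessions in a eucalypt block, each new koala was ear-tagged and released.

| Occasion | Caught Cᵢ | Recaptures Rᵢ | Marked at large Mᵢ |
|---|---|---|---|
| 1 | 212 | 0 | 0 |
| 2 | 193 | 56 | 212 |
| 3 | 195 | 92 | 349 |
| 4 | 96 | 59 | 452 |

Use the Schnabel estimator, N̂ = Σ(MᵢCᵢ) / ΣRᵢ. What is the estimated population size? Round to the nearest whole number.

Σ MᵢCᵢ = 0·212 + 212·193 + 349·195 + 452·96 = 0 + 40916 + 68055 + 43392 = 152363
Σ Rᵢ = 0 + 56 + 92 + 59 = 207
N̂ = 152363 / 207 ≈ 736.1 → 736

N ≈ 736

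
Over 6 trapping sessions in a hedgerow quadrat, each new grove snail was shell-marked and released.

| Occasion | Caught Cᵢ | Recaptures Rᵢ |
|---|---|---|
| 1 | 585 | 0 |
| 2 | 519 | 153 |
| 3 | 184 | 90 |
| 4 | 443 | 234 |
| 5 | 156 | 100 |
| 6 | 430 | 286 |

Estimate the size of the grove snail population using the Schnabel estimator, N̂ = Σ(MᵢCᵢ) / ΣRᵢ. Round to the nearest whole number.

N ≈ 1970

Marked at large before each occasion: Mᵢ = Σⱼ<ᵢ (Cⱼ − Rⱼ) → M1=0, M2=585, M3=951, M4=1045, M5=1254, M6=1310
Σ MᵢCᵢ = 0·585 + 585·519 + 951·184 + 1045·443 + 1254·156 + 1310·430 = 0 + 303615 + 174984 + 462935 + 195624 + 563300 = 1700458
Σ Rᵢ = 0 + 153 + 90 + 234 + 100 + 286 = 863
N̂ = 1700458 / 863 ≈ 1970.4 → 1970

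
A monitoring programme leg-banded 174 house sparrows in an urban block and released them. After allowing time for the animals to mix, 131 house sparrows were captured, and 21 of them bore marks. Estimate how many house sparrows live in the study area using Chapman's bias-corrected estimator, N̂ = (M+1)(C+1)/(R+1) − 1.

N = 1049

N̂ = (174+1)(131+1)/(21+1) − 1 = 175·132/22 − 1
= 23100/22 − 1 = 1050 − 1 = 1049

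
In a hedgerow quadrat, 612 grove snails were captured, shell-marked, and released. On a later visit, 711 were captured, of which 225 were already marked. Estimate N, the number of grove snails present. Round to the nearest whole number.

N ≈ 1934

N = (612 × 711) / 225 = 435132 / 225 ≈ 1933.9 → 1934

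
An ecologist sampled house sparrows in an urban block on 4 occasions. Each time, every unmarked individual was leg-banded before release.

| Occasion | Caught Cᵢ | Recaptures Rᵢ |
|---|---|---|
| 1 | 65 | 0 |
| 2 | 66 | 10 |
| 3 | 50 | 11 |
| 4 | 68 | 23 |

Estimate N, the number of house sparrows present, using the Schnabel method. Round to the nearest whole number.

N ≈ 482

Marked at large before each occasion: Mᵢ = Σⱼ<ᵢ (Cⱼ − Rⱼ) → M1=0, M2=65, M3=121, M4=160
Σ MᵢCᵢ = 0·65 + 65·66 + 121·50 + 160·68 = 0 + 4290 + 6050 + 10880 = 21220
Σ Rᵢ = 0 + 10 + 11 + 23 = 44
N̂ = 21220 / 44 ≈ 482.3 → 482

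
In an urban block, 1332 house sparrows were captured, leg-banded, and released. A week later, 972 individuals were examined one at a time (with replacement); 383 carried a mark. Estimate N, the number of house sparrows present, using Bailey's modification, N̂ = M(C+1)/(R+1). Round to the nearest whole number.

N̂ = 1332·(972+1)/(383+1) = 1332·973/384 = 1296036/384 ≈ 3375.1 → 3375

N ≈ 3375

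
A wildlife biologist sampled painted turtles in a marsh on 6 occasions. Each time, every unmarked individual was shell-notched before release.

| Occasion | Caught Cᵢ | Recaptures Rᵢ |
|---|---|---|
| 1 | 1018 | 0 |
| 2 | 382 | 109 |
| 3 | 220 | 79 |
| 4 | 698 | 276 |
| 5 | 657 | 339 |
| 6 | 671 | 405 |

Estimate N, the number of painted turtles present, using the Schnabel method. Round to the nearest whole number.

Marked at large before each occasion: Mᵢ = Σⱼ<ᵢ (Cⱼ − Rⱼ) → M1=0, M2=1018, M3=1291, M4=1432, M5=1854, M6=2172
Σ MᵢCᵢ = 0·1018 + 1018·382 + 1291·220 + 1432·698 + 1854·657 + 2172·671 = 0 + 388876 + 284020 + 999536 + 1218078 + 1457412 = 4347922
Σ Rᵢ = 0 + 109 + 79 + 276 + 339 + 405 = 1208
N̂ = 4347922 / 1208 ≈ 3599.3 → 3599

N ≈ 3599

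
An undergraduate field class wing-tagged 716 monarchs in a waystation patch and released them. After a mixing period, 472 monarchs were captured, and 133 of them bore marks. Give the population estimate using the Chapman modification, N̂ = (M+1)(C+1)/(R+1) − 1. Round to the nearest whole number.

N̂ = (716+1)(472+1)/(133+1) − 1 = 717·473/134 − 1
= 339141/134 − 1 ≈ 2530.9 − 1 ≈ 2529.9 → 2530

N ≈ 2530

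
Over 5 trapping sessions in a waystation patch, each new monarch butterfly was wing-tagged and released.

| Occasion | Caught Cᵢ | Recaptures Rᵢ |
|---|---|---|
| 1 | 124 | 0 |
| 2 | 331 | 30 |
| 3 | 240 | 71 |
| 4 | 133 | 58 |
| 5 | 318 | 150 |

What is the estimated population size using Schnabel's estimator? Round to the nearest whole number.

N ≈ 1407

Marked at large before each occasion: Mᵢ = Σⱼ<ᵢ (Cⱼ − Rⱼ) → M1=0, M2=124, M3=425, M4=594, M5=669
Σ MᵢCᵢ = 0·124 + 124·331 + 425·240 + 594·133 + 669·318 = 0 + 41044 + 102000 + 79002 + 212742 = 434788
Σ Rᵢ = 0 + 30 + 71 + 58 + 150 = 309
N̂ = 434788 / 309 ≈ 1407.1 → 1407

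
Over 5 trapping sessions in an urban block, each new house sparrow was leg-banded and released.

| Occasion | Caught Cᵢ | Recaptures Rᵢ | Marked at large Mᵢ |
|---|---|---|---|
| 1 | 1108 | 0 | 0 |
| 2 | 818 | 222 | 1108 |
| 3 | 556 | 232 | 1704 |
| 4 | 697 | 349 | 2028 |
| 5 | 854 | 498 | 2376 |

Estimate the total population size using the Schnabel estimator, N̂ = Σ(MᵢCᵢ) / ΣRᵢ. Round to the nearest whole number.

Σ MᵢCᵢ = 0·1108 + 1108·818 + 1704·556 + 2028·697 + 2376·854 = 0 + 906344 + 947424 + 1413516 + 2029104 = 5296388
Σ Rᵢ = 0 + 222 + 232 + 349 + 498 = 1301
N̂ = 5296388 / 1301 ≈ 4071.0 → 4071

N ≈ 4071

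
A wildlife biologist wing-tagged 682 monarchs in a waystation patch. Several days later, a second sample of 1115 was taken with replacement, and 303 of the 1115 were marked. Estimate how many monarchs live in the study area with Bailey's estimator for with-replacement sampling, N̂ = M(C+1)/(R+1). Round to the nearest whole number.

N ≈ 2504

N̂ = 682·(1115+1)/(303+1) = 682·1116/304 = 761112/304 ≈ 2503.7 → 2504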